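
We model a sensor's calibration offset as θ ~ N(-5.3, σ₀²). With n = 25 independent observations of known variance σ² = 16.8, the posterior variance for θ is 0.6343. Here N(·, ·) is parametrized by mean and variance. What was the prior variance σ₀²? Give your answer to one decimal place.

For the Normal–Normal model with known σ², precisions add: τ_n = τ₀ + n/σ².
So 1/σ₀² = 1/0.6343 − 25/16.8 = 1.576541 − 1.488095 = 0.088446.
Hence σ₀² = 1/0.088446 ≈ 11.3.

σ₀² = 11.3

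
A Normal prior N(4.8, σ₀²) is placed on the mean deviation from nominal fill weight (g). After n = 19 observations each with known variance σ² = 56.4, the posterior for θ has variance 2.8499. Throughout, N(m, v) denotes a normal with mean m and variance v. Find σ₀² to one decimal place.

σ₀² = 71.4

For the Normal–Normal model with known σ², precisions add: τ_n = τ₀ + n/σ².
So 1/σ₀² = 1/2.8499 − 19/56.4 = 0.350890 − 0.336879 = 0.014011.
Hence σ₀² = 1/0.014011 ≈ 71.4.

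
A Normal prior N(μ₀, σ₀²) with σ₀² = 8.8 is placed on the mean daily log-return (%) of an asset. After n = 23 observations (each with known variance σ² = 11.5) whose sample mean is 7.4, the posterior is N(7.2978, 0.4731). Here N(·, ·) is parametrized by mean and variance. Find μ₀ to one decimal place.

With known observation variance, the Normal–Normal posterior has precision τ_n = τ₀ + n/σ² and mean μ_n = (τ₀μ₀ + (n/σ²)x̄)/τ_n.
Here τ₀ = 1/8.8 = 0.113636 and τ_data = 23/11.5 = 2.000000, so τ_n = 2.113636.
Rearranging for μ₀: μ₀ = (μ_n·τ_n − τ_data·x̄)/τ₀ = (7.2978·2.113636 − 2.000000·7.4) / 0.113636 = 0.624893/0.113636 ≈ 5.5.

μ₀ = 5.5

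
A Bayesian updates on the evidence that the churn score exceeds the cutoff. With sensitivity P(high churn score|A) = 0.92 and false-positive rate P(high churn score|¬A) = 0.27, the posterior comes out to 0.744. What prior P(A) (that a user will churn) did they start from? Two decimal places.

P(A) = 0.46

Bayes' rule in odds form gives O(A|E) = O(A)·[P(E|A)/P(E|¬A)], hence O(A) = O(A|E)/LR.
Posterior odds = 0.744/(1−0.744) = 2.9062. LR = 0.92/0.27 = 3.4074.
Prior odds = 2.9062/3.4074 = 0.8529, so P(A) = 0.8529/(1+0.8529) ≈ 0.46.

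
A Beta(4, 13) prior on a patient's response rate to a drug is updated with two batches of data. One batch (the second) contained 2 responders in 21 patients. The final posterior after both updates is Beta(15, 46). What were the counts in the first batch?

Because Beta–binomial updating is additive in the counts, the combined data contributed (α_post−α_prior, β_post−β_prior) successes and failures.
Total across both batches: 15−4=11 responders, 46−13=33 non-responders.
Subtract the second batch: 11−2=9 responders and 33−19=14 non-responders.

9 responders and 14 non-responders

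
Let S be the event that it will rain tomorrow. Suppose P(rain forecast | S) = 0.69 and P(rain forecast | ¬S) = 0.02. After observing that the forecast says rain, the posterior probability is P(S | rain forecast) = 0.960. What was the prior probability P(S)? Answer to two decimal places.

Bayes' rule in odds form gives O(S|E) = O(S)·[P(E|S)/P(E|¬S)], hence O(S) = O(S|E)/LR.
Posterior odds = 0.960/(1−0.960) = 24.0000. LR = 0.69/0.02 = 34.5000.
Prior odds = 24.0000/34.5000 = 0.6957, so P(S) = 0.6957/(1+0.6957) ≈ 0.41.

P(S) = 0.41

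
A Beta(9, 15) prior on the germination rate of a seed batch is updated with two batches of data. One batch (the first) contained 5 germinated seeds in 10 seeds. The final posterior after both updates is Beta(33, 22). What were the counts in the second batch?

Because Beta–binomial updating is additive in the counts, the combined data contributed (α_post−α_prior, β_post−β_prior) successes and failures.
Total across both batches: 33−9=24 germinated seeds, 22−15=7 non-germinating seeds.
Subtract the first batch: 24−5=19 germinated seeds and 7−5=2 non-germinating seeds.

19 germinated seeds and 2 non-germinating seeds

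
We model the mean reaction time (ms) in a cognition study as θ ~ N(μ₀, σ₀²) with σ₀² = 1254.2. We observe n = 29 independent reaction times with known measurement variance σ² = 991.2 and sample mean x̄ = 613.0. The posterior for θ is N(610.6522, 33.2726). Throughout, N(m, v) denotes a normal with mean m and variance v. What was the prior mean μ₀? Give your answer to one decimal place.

μ₀ = 524.5

The posterior mean is a precision-weighted average: μ_n = (τ₀μ₀ + τ_data·x̄)/(τ₀+τ_data), with τ₀=1/σ₀² and τ_data=n/σ².
Here τ₀ = 1/1254.2 = 0.000797 and τ_data = 29/991.2 = 0.029257, so τ_n = 0.030054.
Rearranging for μ₀: μ₀ = (μ_n·τ_n − τ_data·x̄)/τ₀ = (610.6522·0.030054 − 0.029257·613.0) / 0.000797 = 0.418000/0.000797 ≈ 524.5.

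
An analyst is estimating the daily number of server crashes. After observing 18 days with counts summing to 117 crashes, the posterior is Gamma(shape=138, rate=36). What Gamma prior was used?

A Gamma(α, β) prior (rate parametrization) on a Poisson rate with n observations summing to S gives posterior Gamma(α+S, β+n).
So α = 138 − 117 = 21 and β = 36 − 18 = 18.

Gamma(shape=21, rate=18)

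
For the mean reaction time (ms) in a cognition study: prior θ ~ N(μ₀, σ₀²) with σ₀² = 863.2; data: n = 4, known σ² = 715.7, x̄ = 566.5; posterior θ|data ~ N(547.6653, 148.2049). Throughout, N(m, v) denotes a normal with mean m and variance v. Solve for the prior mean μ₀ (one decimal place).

With known observation variance, the Normal–Normal posterior has precision τ_n = τ₀ + n/σ² and mean μ_n = (τ₀μ₀ + (n/σ²)x̄)/τ_n.
Here τ₀ = 1/863.2 = 0.001158 and τ_data = 4/715.7 = 0.005589, so τ_n = 0.006747.
Rearranging for μ₀: μ₀ = (μ_n·τ_n − τ_data·x̄)/τ₀ = (547.6653·0.006747 − 0.005589·566.5) / 0.001158 = 0.528929/0.001158 ≈ 456.8.

μ₀ = 456.8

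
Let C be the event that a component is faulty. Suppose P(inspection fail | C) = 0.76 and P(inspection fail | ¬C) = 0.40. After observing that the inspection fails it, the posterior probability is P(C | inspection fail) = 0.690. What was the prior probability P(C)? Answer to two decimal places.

P(C) = 0.54

In odds form, posterior odds = prior odds × likelihood ratio, so prior odds = posterior odds ÷ LR.
Posterior odds = 0.690/(1−0.690) = 2.2258. LR = 0.76/0.40 = 1.9000.
Prior odds = 2.2258/1.9000 = 1.1715, so P(C) = 1.1715/(1+1.1715) ≈ 0.54.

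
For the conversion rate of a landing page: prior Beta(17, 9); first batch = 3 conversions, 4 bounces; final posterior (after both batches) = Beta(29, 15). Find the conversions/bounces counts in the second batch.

9 conversions and 2 bounces

Sequential conjugate updates are equivalent to a single update on the pooled data, so total successes = posterior α − prior α and total failures = posterior β − prior β.
Total across both batches: 29−17=12 conversions, 15−9=6 bounces.
Subtract the first batch: 12−3=9 conversions and 6−4=2 bounces.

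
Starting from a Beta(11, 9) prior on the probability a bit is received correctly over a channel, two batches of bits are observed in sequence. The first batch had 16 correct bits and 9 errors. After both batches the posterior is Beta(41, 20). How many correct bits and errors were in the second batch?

Because Beta–binomial updating is additive in the counts, the combined data contributed (α_post−α_prior, β_post−β_prior) successes and failures.
Total across both batches: 41−11=30 correct bits, 20−9=11 errors.
Subtract the first batch: 30−16=14 correct bits and 11−9=2 errors.

14 correct bits and 2 errors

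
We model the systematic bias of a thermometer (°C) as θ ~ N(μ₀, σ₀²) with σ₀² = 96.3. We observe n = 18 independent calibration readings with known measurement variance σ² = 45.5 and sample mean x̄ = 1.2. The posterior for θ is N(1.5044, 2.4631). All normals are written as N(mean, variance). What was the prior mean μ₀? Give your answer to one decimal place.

The posterior mean is a precision-weighted average: μ_n = (τ₀μ₀ + τ_data·x̄)/(τ₀+τ_data), with τ₀=1/σ₀² and τ_data=n/σ².
Here τ₀ = 1/96.3 = 0.010384 and τ_data = 18/45.5 = 0.395604, so τ_n = 0.405988.
Rearranging for μ₀: μ₀ = (μ_n·τ_n − τ_data·x̄)/τ₀ = (1.5044·0.405988 − 0.395604·1.2) / 0.010384 = 0.136044/0.010384 ≈ 13.1.

μ₀ = 13.1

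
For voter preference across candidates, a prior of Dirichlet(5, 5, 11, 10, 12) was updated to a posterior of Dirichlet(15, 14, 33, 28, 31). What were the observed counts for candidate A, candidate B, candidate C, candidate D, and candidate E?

For a Dirichlet(α) prior with multinomial counts c, the posterior is Dirichlet(α + c) componentwise.
Counts are posterior − prior componentwise: 15−5=10, 14−5=9, 33−11=22, 28−10=18, 31−12=19.

counts (10, 9, 22, 18, 19)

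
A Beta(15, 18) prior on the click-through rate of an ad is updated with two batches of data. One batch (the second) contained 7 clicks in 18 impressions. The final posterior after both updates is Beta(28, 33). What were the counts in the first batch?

Because Beta–binomial updating is additive in the counts, the combined data contributed (α_post−α_prior, β_post−β_prior) successes and failures.
Total across both batches: 28−15=13 clicks, 33−18=15 non-clicks.
Subtract the second batch: 13−7=6 clicks and 15−11=4 non-clicks.

6 clicks and 4 non-clicks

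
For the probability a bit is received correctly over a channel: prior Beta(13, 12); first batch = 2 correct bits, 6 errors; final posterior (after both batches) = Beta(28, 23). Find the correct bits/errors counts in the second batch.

Because Beta–binomial updating is additive in the counts, the combined data contributed (α_post−α_prior, β_post−β_prior) successes and failures.
Total across both batches: 28−13=15 correct bits, 23−12=11 errors.
Subtract the first batch: 15−2=13 correct bits and 11−6=5 errors.

13 correct bits and 5 errors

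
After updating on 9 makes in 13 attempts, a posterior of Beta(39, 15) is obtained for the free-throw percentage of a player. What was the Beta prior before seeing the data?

Beta(30, 11)

Beta is conjugate to the binomial likelihood: posterior = Beta(α+s, β+f).
Subtract the data counts: 39−9=30, 15−4=11.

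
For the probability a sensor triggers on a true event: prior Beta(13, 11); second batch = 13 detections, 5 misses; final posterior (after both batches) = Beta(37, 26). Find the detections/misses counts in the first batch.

Sequential conjugate updates are equivalent to a single update on the pooled data, so total successes = posterior α − prior α and total failures = posterior β − prior β.
Total across both batches: 37−13=24 detections, 26−11=15 misses.
Subtract the second batch: 24−13=11 detections and 15−5=10 misses.

11 detections and 10 misses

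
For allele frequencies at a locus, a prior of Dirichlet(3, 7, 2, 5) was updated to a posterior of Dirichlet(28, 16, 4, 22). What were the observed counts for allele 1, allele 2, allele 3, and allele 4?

For a Dirichlet(α) prior with multinomial counts c, the posterior is Dirichlet(α + c) componentwise.
Counts are posterior − prior componentwise: 28−3=25, 16−7=9, 4−2=2, 22−5=17.

counts (25, 9, 2, 17)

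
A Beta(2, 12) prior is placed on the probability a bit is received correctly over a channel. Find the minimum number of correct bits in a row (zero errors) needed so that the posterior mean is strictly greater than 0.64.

k = 20

After k correct bits and 0 errors the posterior is Beta(2+k, 12), with mean (2+k)/(2+12+k).
Set (2+k)/(14+k) > 0.64 and solve: k > (0.64·14 − 2)/(1 − 0.64) = 19.333.
The smallest integer exceeding 19.333 is 20, and checking k=20: (22)/(34) = 0.6471 > 0.64.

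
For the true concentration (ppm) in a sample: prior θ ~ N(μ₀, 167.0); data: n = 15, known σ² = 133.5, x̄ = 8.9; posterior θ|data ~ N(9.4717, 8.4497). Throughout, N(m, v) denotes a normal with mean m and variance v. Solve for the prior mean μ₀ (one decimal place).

With known observation variance, the Normal–Normal posterior has precision τ_n = τ₀ + n/σ² and mean μ_n = (τ₀μ₀ + (n/σ²)x̄)/τ_n.
Here τ₀ = 1/167.0 = 0.005988 and τ_data = 15/133.5 = 0.112360, so τ_n = 0.118348.
Rearranging for μ₀: μ₀ = (μ_n·τ_n − τ_data·x̄)/τ₀ = (9.4717·0.118348 − 0.112360·8.9) / 0.005988 = 0.120953/0.005988 ≈ 20.2.

μ₀ = 20.2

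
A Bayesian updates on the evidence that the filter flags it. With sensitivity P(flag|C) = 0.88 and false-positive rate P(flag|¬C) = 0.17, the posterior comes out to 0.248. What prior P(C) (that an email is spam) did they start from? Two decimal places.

Bayes' rule in odds form gives O(C|E) = O(C)·[P(E|C)/P(E|¬C)], hence O(C) = O(C|E)/LR.
Posterior odds = 0.248/(1−0.248) = 0.3298. LR = 0.88/0.17 = 5.1765.
Prior odds = 0.3298/5.1765 = 0.0637, so P(C) = 0.0637/(1+0.0637) ≈ 0.06.

P(C) = 0.06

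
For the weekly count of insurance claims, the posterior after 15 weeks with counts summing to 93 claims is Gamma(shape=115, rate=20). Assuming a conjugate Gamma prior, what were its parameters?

Gamma(shape=22, rate=5)

A Gamma(α, β) prior (rate parametrization) on a Poisson rate with n observations summing to S gives posterior Gamma(α+S, β+n).
So α = 115 − 93 = 22 and β = 20 − 15 = 5.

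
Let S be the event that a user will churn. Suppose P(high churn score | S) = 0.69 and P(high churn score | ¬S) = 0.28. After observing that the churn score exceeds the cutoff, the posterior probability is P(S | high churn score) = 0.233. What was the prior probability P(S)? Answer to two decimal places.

P(S) = 0.11

In odds form, posterior odds = prior odds × likelihood ratio, so prior odds = posterior odds ÷ LR.
Posterior odds = 0.233/(1−0.233) = 0.3038. LR = 0.69/0.28 = 2.4643.
Prior odds = 0.3038/2.4643 = 0.1233, so P(S) = 0.1233/(1+0.1233) ≈ 0.11.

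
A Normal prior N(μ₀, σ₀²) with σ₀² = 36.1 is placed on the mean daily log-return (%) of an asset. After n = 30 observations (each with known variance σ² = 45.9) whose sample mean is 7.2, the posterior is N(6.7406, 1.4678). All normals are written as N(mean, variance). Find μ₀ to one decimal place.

μ₀ = -4.1

With known observation variance, the Normal–Normal posterior has precision τ_n = τ₀ + n/σ² and mean μ_n = (τ₀μ₀ + (n/σ²)x̄)/τ_n.
Here τ₀ = 1/36.1 = 0.027701 and τ_data = 30/45.9 = 0.653595, so τ_n = 0.681296.
Rearranging for μ₀: μ₀ = (μ_n·τ_n − τ_data·x̄)/τ₀ = (6.7406·0.681296 − 0.653595·7.2) / 0.027701 = -0.113540/0.027701 ≈ -4.1.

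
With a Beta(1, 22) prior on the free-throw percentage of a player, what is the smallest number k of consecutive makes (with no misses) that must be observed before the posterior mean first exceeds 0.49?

k = 21

After k makes and 0 misses the posterior is Beta(1+k, 22), with mean (1+k)/(1+22+k).
Set (1+k)/(23+k) > 0.49 and solve: k > (0.49·23 − 1)/(1 − 0.49) = 20.137.
The smallest integer exceeding 20.137 is 21.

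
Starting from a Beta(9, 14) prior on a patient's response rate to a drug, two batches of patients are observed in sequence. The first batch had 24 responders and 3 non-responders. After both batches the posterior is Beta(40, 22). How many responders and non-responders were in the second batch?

Because Beta–binomial updating is additive in the counts, the combined data contributed (α_post−α_prior, β_post−β_prior) successes and failures.
Total across both batches: 40−9=31 responders, 22−14=8 non-responders.
Subtract the first batch: 31−24=7 responders and 8−3=5 non-responders.

7 responders and 5 non-responders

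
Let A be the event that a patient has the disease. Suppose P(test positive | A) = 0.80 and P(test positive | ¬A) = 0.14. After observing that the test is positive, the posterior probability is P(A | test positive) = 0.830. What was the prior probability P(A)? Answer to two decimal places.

P(A) = 0.46

Bayes' rule in odds form gives O(A|E) = O(A)·[P(E|A)/P(E|¬A)], hence O(A) = O(A|E)/LR.
Posterior odds = 0.830/(1−0.830) = 4.8824. LR = 0.80/0.14 = 5.7143.
Prior odds = 4.8824/5.7143 = 0.8544, so P(A) = 0.8544/(1+0.8544) ≈ 0.46.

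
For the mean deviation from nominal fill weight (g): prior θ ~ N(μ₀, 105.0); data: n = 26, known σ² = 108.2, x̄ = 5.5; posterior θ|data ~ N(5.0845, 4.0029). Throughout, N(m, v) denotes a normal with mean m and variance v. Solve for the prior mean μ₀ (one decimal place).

μ₀ = -5.4

The posterior mean is a precision-weighted average: μ_n = (τ₀μ₀ + τ_data·x̄)/(τ₀+τ_data), with τ₀=1/σ₀² and τ_data=n/σ².
Here τ₀ = 1/105.0 = 0.009524 and τ_data = 26/108.2 = 0.240296, so τ_n = 0.249820.
Rearranging for μ₀: μ₀ = (μ_n·τ_n − τ_data·x̄)/τ₀ = (5.0845·0.249820 − 0.240296·5.5) / 0.009524 = -0.051418/0.009524 ≈ -5.4.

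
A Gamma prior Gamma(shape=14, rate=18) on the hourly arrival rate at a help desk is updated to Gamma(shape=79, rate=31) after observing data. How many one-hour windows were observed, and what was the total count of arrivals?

A Gamma(α, β) prior (rate parametrization) on a Poisson rate with n observations summing to S gives posterior Gamma(α+S, β+n).
Matching: Σxᵢ = 79 − 14 = 65 and n = 31 − 18 = 13.

n = 13 one-hour windows with total 65 arrivals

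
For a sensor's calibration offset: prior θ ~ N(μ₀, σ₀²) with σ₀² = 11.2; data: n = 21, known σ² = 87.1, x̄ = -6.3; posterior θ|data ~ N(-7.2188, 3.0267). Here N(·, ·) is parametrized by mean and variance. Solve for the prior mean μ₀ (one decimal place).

μ₀ = -9.7

The posterior mean is a precision-weighted average: μ_n = (τ₀μ₀ + τ_data·x̄)/(τ₀+τ_data), with τ₀=1/σ₀² and τ_data=n/σ².
Here τ₀ = 1/11.2 = 0.089286 and τ_data = 21/87.1 = 0.241102, so τ_n = 0.330388.
Rearranging for μ₀: μ₀ = (μ_n·τ_n − τ_data·x̄)/τ₀ = (-7.2188·0.330388 − 0.241102·-6.3) / 0.089286 = -0.866062/0.089286 ≈ -9.7.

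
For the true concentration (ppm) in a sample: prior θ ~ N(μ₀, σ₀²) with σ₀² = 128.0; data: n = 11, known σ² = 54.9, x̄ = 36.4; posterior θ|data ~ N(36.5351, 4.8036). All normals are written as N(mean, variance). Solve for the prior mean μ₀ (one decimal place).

μ₀ = 40.0

With known observation variance, the Normal–Normal posterior has precision τ_n = τ₀ + n/σ² and mean μ_n = (τ₀μ₀ + (n/σ²)x̄)/τ_n.
Here τ₀ = 1/128.0 = 0.007812 and τ_data = 11/54.9 = 0.200364, so τ_n = 0.208176.
Rearranging for μ₀: μ₀ = (μ_n·τ_n − τ_data·x̄)/τ₀ = (36.5351·0.208176 − 0.200364·36.4) / 0.007812 = 0.312481/0.007812 ≈ 40.0.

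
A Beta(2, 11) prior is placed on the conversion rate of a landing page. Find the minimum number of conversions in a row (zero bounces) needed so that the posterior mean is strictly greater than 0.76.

k = 33

After k conversions and 0 bounces the posterior is Beta(2+k, 11), with mean (2+k)/(2+11+k).
Set (2+k)/(13+k) > 0.76 and solve: k > (0.76·13 − 2)/(1 − 0.76) = 32.833.
The smallest integer exceeding 32.833 is 33.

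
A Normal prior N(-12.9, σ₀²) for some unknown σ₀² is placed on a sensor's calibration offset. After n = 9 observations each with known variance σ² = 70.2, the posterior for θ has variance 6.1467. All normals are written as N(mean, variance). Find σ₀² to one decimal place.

For the Normal–Normal model with known σ², precisions add: τ_n = τ₀ + n/σ².
So 1/σ₀² = 1/6.1467 − 9/70.2 = 0.162689 − 0.128205 = 0.034484.
Hence σ₀² = 1/0.034484 ≈ 29.0.

σ₀² = 29.0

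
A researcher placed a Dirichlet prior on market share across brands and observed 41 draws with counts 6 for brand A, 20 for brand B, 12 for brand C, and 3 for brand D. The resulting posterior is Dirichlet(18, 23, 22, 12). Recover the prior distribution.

For a Dirichlet(α) prior with multinomial counts c, the posterior is Dirichlet(α + c) componentwise.
Subtract each count from the matching posterior parameter: 18−6=12, 23−20=3, 22−12=10, 12−3=9.

Dirichlet(12, 3, 10, 9)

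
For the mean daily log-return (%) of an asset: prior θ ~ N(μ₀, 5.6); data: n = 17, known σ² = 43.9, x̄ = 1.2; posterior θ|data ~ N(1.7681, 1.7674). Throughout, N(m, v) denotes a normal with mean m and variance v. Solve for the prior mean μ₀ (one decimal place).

The posterior mean is a precision-weighted average: μ_n = (τ₀μ₀ + τ_data·x̄)/(τ₀+τ_data), with τ₀=1/σ₀² and τ_data=n/σ².
Here τ₀ = 1/5.6 = 0.178571 and τ_data = 17/43.9 = 0.387244, so τ_n = 0.565815.
Rearranging for μ₀: μ₀ = (μ_n·τ_n − τ_data·x̄)/τ₀ = (1.7681·0.565815 − 0.387244·1.2) / 0.178571 = 0.535725/0.178571 ≈ 3.0.

μ₀ = 3.0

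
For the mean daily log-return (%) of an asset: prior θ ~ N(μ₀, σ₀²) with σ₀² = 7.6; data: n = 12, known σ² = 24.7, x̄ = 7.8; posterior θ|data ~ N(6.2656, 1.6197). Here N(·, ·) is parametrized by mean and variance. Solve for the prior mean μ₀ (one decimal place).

The posterior mean is a precision-weighted average: μ_n = (τ₀μ₀ + τ_data·x̄)/(τ₀+τ_data), with τ₀=1/σ₀² and τ_data=n/σ².
Here τ₀ = 1/7.6 = 0.131579 and τ_data = 12/24.7 = 0.485830, so τ_n = 0.617409.
Rearranging for μ₀: μ₀ = (μ_n·τ_n − τ_data·x̄)/τ₀ = (6.2656·0.617409 − 0.485830·7.8) / 0.131579 = 0.078964/0.131579 ≈ 0.6.

μ₀ = 0.6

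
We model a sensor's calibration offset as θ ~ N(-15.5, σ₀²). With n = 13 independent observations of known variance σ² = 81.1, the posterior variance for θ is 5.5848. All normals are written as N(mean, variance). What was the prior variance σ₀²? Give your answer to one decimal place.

σ₀² = 53.3

For the Normal–Normal model with known σ², precisions add: τ_n = τ₀ + n/σ².
So 1/σ₀² = 1/5.5848 − 13/81.1 = 0.179057 − 0.160296 = 0.018761.
Hence σ₀² = 1/0.018761 ≈ 53.3.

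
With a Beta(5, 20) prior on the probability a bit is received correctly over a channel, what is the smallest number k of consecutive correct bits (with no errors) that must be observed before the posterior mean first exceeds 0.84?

k = 101

After k correct bits and 0 errors the posterior is Beta(5+k, 20), with mean (5+k)/(5+20+k).
Set (5+k)/(25+k) > 0.84 and solve: k > (0.84·25 − 5)/(1 − 0.84) = 100.000.
The smallest integer exceeding 100.000 is 101, and checking k=101: (106)/(126) = 0.8413 > 0.84.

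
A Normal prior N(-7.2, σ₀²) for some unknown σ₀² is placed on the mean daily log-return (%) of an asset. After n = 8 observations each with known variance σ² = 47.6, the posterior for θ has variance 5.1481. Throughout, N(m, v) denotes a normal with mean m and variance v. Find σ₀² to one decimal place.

σ₀² = 38.2

For the Normal–Normal model with known σ², precisions add: τ_n = τ₀ + n/σ².
So 1/σ₀² = 1/5.1481 − 8/47.6 = 0.194246 − 0.168067 = 0.026179.
Hence σ₀² = 1/0.026179 ≈ 38.2.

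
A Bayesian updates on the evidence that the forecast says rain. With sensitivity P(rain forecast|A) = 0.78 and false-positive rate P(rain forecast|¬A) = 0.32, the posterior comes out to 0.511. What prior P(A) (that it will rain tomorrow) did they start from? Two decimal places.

P(A) = 0.30

Bayes' rule in odds form gives O(A|E) = O(A)·[P(E|A)/P(E|¬A)], hence O(A) = O(A|E)/LR.
Posterior odds = 0.511/(1−0.511) = 1.0450. LR = 0.78/0.32 = 2.4375.
Prior odds = 1.0450/2.4375 = 0.4287, so P(A) = 0.4287/(1+0.4287) ≈ 0.30.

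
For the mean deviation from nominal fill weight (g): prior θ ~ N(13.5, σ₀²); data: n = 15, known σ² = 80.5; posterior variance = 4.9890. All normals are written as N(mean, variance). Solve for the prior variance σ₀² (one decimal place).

For the Normal–Normal model with known σ², precisions add: τ_n = τ₀ + n/σ².
So 1/σ₀² = 1/4.9890 − 15/80.5 = 0.200441 − 0.186335 = 0.014106.
Hence σ₀² = 1/0.014106 ≈ 70.9.

σ₀² = 70.9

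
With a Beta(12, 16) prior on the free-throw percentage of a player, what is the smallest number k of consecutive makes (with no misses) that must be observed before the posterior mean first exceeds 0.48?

After k makes and 0 misses the posterior is Beta(12+k, 16), with mean (12+k)/(12+16+k).
Set (12+k)/(28+k) > 0.48 and solve: k > (0.48·28 − 12)/(1 − 0.48) = 2.769.
The smallest integer exceeding 2.769 is 3, and checking k=3: (15)/(31) = 0.4839 > 0.48.

k = 3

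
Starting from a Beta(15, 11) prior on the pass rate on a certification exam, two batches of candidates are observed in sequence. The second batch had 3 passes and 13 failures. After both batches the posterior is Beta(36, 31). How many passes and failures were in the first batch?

18 passes and 7 failures

Sequential conjugate updates are equivalent to a single update on the pooled data, so total successes = posterior α − prior α and total failures = posterior β − prior β.
Total across both batches: 36−15=21 passes, 31−11=20 failures.
Subtract the second batch: 21−3=18 passes and 20−13=7 failures.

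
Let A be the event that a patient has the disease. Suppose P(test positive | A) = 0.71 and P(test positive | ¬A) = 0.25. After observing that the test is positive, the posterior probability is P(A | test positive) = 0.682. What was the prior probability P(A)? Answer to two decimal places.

P(A) = 0.43

In odds form, posterior odds = prior odds × likelihood ratio, so prior odds = posterior odds ÷ LR.
Posterior odds = 0.682/(1−0.682) = 2.1447. LR = 0.71/0.25 = 2.8400.
Prior odds = 2.1447/2.8400 = 0.7552, so P(A) = 0.7552/(1+0.7552) ≈ 0.43.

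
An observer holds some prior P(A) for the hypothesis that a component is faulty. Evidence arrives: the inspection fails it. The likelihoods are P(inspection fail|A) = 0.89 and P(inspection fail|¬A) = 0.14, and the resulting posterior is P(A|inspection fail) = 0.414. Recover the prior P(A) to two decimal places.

P(A) = 0.10

In odds form, posterior odds = prior odds × likelihood ratio, so prior odds = posterior odds ÷ LR.
Posterior odds = 0.414/(1−0.414) = 0.7065. LR = 0.89/0.14 = 6.3571.
Prior odds = 0.7065/6.3571 = 0.1111, so P(A) = 0.1111/(1+0.1111) ≈ 0.10.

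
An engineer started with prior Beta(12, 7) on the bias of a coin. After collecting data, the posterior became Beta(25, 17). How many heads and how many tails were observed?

Under Beta–binomial conjugacy the posterior parameters are (a+s, b+f).
So s = 25 − 12 = 13 and f = 17 − 7 = 10.

13 heads and 10 tails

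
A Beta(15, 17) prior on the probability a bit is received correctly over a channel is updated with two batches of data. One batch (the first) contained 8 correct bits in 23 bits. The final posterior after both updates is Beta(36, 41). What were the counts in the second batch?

13 correct bits and 9 errors

Sequential conjugate updates are equivalent to a single update on the pooled data, so total successes = posterior α − prior α and total failures = posterior β − prior β.
Total across both batches: 36−15=21 correct bits, 41−17=24 errors.
Subtract the first batch: 21−8=13 correct bits and 24−15=9 errors.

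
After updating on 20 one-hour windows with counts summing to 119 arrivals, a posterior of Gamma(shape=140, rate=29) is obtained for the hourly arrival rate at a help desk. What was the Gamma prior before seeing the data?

Gamma(shape=21, rate=9)

Gamma–Poisson conjugacy: posterior shape = α + Σxᵢ, posterior rate = β + n.
So α = 140 − 119 = 21 and β = 29 − 20 = 9.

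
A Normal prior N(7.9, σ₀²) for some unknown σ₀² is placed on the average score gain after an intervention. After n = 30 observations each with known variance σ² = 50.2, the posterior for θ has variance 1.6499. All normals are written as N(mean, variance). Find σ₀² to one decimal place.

σ₀² = 117.8

Posterior precision equals prior precision plus data precision: 1/σ_n² = 1/σ₀² + n/σ².
So 1/σ₀² = 1/1.6499 − 30/50.2 = 0.606097 − 0.597610 = 0.008487.
Hence σ₀² = 1/0.008487 ≈ 117.8.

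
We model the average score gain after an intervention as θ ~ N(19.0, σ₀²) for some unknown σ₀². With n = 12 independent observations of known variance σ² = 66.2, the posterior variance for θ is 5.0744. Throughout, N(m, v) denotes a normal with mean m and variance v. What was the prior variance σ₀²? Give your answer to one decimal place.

Posterior precision equals prior precision plus data precision: 1/σ_n² = 1/σ₀² + n/σ².
So 1/σ₀² = 1/5.0744 − 12/66.2 = 0.197068 − 0.181269 = 0.015799.
Hence σ₀² = 1/0.015799 ≈ 63.3.

σ₀² = 63.3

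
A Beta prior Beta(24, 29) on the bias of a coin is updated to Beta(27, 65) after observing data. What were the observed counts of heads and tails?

3 heads and 36 tails

Beta is conjugate to the binomial likelihood: posterior = Beta(α+s, β+f).
So s = 27 − 24 = 3 and f = 65 − 29 = 36.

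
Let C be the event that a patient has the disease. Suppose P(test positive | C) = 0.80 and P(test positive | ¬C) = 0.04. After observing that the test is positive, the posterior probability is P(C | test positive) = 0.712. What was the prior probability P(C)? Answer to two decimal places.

In odds form, posterior odds = prior odds × likelihood ratio, so prior odds = posterior odds ÷ LR.
Posterior odds = 0.712/(1−0.712) = 2.4722. LR = 0.80/0.04 = 20.0000.
Prior odds = 2.4722/20.0000 = 0.1236, so P(C) = 0.1236/(1+0.1236) ≈ 0.11.

P(C) = 0.11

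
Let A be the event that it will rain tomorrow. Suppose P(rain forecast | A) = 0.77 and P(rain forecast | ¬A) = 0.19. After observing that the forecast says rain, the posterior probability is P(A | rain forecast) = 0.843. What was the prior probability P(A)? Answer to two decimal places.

In odds form, posterior odds = prior odds × likelihood ratio, so prior odds = posterior odds ÷ LR.
Posterior odds = 0.843/(1−0.843) = 5.3694. LR = 0.77/0.19 = 4.0526.
Prior odds = 5.3694/4.0526 = 1.3249, so P(A) = 1.3249/(1+1.3249) ≈ 0.57.

P(A) = 0.57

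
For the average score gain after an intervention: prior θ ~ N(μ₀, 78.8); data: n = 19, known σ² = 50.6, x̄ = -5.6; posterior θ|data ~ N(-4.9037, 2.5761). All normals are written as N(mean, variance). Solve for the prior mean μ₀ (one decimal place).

μ₀ = 15.7

With known observation variance, the Normal–Normal posterior has precision τ_n = τ₀ + n/σ² and mean μ_n = (τ₀μ₀ + (n/σ²)x̄)/τ_n.
Here τ₀ = 1/78.8 = 0.012690 and τ_data = 19/50.6 = 0.375494, so τ_n = 0.388184.
Rearranging for μ₀: μ₀ = (μ_n·τ_n − τ_data·x̄)/τ₀ = (-4.9037·0.388184 − 0.375494·-5.6) / 0.012690 = 0.199229/0.012690 ≈ 15.7.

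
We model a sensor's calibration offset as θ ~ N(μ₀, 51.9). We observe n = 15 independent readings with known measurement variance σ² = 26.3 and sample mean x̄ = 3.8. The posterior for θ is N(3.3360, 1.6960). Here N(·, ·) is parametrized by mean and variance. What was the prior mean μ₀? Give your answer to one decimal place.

The posterior mean is a precision-weighted average: μ_n = (τ₀μ₀ + τ_data·x̄)/(τ₀+τ_data), with τ₀=1/σ₀² and τ_data=n/σ².
Here τ₀ = 1/51.9 = 0.019268 and τ_data = 15/26.3 = 0.570342, so τ_n = 0.589610.
Rearranging for μ₀: μ₀ = (μ_n·τ_n − τ_data·x̄)/τ₀ = (3.3360·0.589610 − 0.570342·3.8) / 0.019268 = -0.200361/0.019268 ≈ -10.4.

μ₀ = -10.4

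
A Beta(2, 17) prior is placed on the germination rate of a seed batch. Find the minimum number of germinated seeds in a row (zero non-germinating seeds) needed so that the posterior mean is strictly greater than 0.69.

k = 36

After k germinated seeds and 0 non-germinating seeds the posterior is Beta(2+k, 17), with mean (2+k)/(2+17+k).
Set (2+k)/(19+k) > 0.69 and solve: k > (0.69·19 − 2)/(1 − 0.69) = 35.839.
The smallest integer exceeding 35.839 is 36.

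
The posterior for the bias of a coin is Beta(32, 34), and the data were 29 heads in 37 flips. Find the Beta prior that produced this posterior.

Under Beta–binomial conjugacy the posterior parameters are (α+s, β+f).
Subtract the data counts: 32−29=3, 34−8=26.

Beta(3, 26)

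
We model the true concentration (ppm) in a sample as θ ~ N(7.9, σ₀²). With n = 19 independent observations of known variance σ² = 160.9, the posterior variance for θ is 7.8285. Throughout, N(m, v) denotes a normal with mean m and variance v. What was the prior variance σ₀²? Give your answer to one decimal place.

Posterior precision equals prior precision plus data precision: 1/σ_n² = 1/σ₀² + n/σ².
So 1/σ₀² = 1/7.8285 − 19/160.9 = 0.127738 − 0.118086 = 0.009652.
Hence σ₀² = 1/0.009652 ≈ 103.6.

σ₀² = 103.6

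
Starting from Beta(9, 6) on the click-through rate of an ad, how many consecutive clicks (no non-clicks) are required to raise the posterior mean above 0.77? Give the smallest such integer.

After k clicks and 0 non-clicks the posterior is Beta(9+k, 6), with mean (9+k)/(9+6+k).
Set (9+k)/(15+k) > 0.77 and solve: k > (0.77·15 − 9)/(1 − 0.77) = 11.087.
The smallest integer exceeding 11.087 is 12.

k = 12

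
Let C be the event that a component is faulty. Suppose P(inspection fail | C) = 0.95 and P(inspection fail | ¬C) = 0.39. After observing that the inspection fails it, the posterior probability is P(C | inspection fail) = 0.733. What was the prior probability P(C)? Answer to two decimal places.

P(C) = 0.53

In odds form, posterior odds = prior odds × likelihood ratio, so prior odds = posterior odds ÷ LR.
Posterior odds = 0.733/(1−0.733) = 2.7453. LR = 0.95/0.39 = 2.4359.
Prior odds = 2.7453/2.4359 = 1.1270, so P(C) = 1.1270/(1+1.1270) ≈ 0.53.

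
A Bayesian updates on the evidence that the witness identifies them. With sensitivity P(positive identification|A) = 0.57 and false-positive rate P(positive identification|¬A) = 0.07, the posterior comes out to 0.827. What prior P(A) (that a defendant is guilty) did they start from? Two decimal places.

Bayes' rule in odds form gives O(A|E) = O(A)·[P(E|A)/P(E|¬A)], hence O(A) = O(A|E)/LR.
Posterior odds = 0.827/(1−0.827) = 4.7803. LR = 0.57/0.07 = 8.1429.
Prior odds = 4.7803/8.1429 = 0.5871, so P(A) = 0.5871/(1+0.5871) ≈ 0.37.

P(A) = 0.37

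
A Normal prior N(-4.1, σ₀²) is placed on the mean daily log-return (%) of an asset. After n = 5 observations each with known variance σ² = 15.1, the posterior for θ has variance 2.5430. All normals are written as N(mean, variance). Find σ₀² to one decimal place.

σ₀² = 16.1

For the Normal–Normal model with known σ², precisions add: τ_n = τ₀ + n/σ².
So 1/σ₀² = 1/2.5430 − 5/15.1 = 0.393236 − 0.331126 = 0.062110.
Hence σ₀² = 1/0.062110 ≈ 16.1.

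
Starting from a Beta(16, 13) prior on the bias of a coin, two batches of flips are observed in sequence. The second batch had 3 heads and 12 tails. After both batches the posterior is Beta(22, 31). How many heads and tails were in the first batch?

Sequential conjugate updates are equivalent to a single update on the pooled data, so total successes = posterior α − prior α and total failures = posterior β − prior β.
Total across both batches: 22−16=6 heads, 31−13=18 tails.
Subtract the second batch: 6−3=3 heads and 18−12=6 tails.

3 heads and 6 tails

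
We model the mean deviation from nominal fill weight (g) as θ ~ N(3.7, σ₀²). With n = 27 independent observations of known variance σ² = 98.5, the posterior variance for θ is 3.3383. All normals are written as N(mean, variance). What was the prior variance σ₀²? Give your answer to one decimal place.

σ₀² = 39.3

For the Normal–Normal model with known σ², precisions add: τ_n = τ₀ + n/σ².
So 1/σ₀² = 1/3.3383 − 27/98.5 = 0.299554 − 0.274112 = 0.025442.
Hence σ₀² = 1/0.025442 ≈ 39.3.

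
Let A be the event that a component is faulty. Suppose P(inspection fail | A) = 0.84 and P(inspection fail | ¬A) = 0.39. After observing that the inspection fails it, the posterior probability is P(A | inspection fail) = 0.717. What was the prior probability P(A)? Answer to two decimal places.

P(A) = 0.54

Bayes' rule in odds form gives O(A|E) = O(A)·[P(E|A)/P(E|¬A)], hence O(A) = O(A|E)/LR.
Posterior odds = 0.717/(1−0.717) = 2.5336. LR = 0.84/0.39 = 2.1538.
Prior odds = 2.5336/2.1538 = 1.1763, so P(A) = 1.1763/(1+1.1763) ≈ 0.54.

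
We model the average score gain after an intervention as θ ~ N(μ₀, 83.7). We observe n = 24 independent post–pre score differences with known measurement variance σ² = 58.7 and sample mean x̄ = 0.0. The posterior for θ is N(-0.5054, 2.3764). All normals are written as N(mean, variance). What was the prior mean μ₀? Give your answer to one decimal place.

μ₀ = -17.8

With known observation variance, the Normal–Normal posterior has precision τ_n = τ₀ + n/σ² and mean μ_n = (τ₀μ₀ + (n/σ²)x̄)/τ_n.
Here τ₀ = 1/83.7 = 0.011947 and τ_data = 24/58.7 = 0.408859, so τ_n = 0.420806.
Rearranging for μ₀: μ₀ = (μ_n·τ_n − τ_data·x̄)/τ₀ = (-0.5054·0.420806 − 0.408859·0.0) / 0.011947 = -0.212675/0.011947 ≈ -17.8.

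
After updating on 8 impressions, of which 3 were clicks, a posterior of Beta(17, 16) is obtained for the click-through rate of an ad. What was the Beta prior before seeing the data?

Beta is conjugate to the binomial likelihood: posterior = Beta(α+s, β+f).
Subtract the data counts: 17−3=14, 16−5=11.

Beta(14, 11)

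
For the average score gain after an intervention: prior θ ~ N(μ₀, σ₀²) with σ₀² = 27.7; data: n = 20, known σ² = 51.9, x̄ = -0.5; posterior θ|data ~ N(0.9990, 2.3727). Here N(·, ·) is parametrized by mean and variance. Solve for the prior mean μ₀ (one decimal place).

μ₀ = 17.0

With known observation variance, the Normal–Normal posterior has precision τ_n = τ₀ + n/σ² and mean μ_n = (τ₀μ₀ + (n/σ²)x̄)/τ_n.
Here τ₀ = 1/27.7 = 0.036101 and τ_data = 20/51.9 = 0.385356, so τ_n = 0.421457.
Rearranging for μ₀: μ₀ = (μ_n·τ_n − τ_data·x̄)/τ₀ = (0.9990·0.421457 − 0.385356·-0.5) / 0.036101 = 0.613714/0.036101 ≈ 17.0.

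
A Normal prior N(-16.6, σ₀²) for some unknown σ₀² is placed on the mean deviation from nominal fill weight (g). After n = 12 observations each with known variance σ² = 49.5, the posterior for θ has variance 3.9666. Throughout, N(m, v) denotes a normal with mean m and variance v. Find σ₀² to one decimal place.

σ₀² = 103.3

Posterior precision equals prior precision plus data precision: 1/σ_n² = 1/σ₀² + n/σ².
So 1/σ₀² = 1/3.9666 − 12/49.5 = 0.252105 − 0.242424 = 0.009681.
Hence σ₀² = 1/0.009681 ≈ 103.3.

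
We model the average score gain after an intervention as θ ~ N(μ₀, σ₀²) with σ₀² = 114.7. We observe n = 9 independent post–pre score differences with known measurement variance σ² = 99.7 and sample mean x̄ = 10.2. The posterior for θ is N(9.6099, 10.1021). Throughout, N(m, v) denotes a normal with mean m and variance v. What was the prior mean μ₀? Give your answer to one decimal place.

μ₀ = 3.5

With known observation variance, the Normal–Normal posterior has precision τ_n = τ₀ + n/σ² and mean μ_n = (τ₀μ₀ + (n/σ²)x̄)/τ_n.
Here τ₀ = 1/114.7 = 0.008718 and τ_data = 9/99.7 = 0.090271, so τ_n = 0.098989.
Rearranging for μ₀: μ₀ = (μ_n·τ_n − τ_data·x̄)/τ₀ = (9.6099·0.098989 − 0.090271·10.2) / 0.008718 = 0.030510/0.008718 ≈ 3.5.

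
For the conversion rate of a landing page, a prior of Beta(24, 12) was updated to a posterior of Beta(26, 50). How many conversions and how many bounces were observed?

2 conversions and 38 bounces

A Beta(a, b) prior with s successes and f failures in binomial data gives a Beta(a+s, b+f) posterior.
So s = 26 − 24 = 2 and f = 50 − 12 = 38.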